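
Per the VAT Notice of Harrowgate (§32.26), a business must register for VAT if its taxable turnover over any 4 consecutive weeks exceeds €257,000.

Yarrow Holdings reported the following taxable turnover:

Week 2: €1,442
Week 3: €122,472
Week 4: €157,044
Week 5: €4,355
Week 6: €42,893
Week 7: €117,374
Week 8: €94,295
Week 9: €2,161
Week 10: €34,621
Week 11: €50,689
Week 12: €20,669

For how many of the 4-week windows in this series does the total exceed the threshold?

4

Week 2–Week 5: €1,442 + €122,472 + €157,044 + €4,355 = €285,313 (over)
Week 3–Week 6: €122,472 + €157,044 + €4,355 + €42,893 = €326,764 (over)
Week 4–Week 7: €157,044 + €4,355 + €42,893 + €117,374 = €321,666 (over)
Week 5–Week 8: €4,355 + €42,893 + €117,374 + €94,295 = €258,917 (over)
Week 6–Week 9: €42,893 + €117,374 + €94,295 + €2,161 = €256,723 (under)
Week 7–Week 10: €117,374 + €94,295 + €2,161 + €34,621 = €248,451 (under)
Week 8–Week 11: €94,295 + €2,161 + €34,621 + €50,689 = €181,766 (under)
Week 9–Week 12: €2,161 + €34,621 + €50,689 + €20,669 = €108,140 (under)
4 windows exceed the threshold.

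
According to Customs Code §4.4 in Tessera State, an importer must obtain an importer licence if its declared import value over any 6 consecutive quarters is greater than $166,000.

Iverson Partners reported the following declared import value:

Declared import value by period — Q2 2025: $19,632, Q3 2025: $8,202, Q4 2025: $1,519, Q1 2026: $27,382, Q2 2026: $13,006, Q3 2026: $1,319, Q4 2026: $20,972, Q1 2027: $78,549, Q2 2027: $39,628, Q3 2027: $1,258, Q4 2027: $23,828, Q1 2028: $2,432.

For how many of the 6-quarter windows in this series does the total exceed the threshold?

2

Q2 2025–Q3 2026: $19,632 + $8,202 + $1,519 + $27,382 + $13,006 + $1,319 = $71,060 (under)
Q3 2025–Q4 2026: $8,202 + $1,519 + $27,382 + $13,006 + $1,319 + $20,972 = $72,400 (under)
Q4 2025–Q1 2027: $1,519 + $27,382 + $13,006 + $1,319 + $20,972 + $78,549 = $142,747 (under)
Q1 2026–Q2 2027: $27,382 + $13,006 + $1,319 + $20,972 + $78,549 + $39,628 = $180,856 (over)
Q2 2026–Q3 2027: $13,006 + $1,319 + $20,972 + $78,549 + $39,628 + $1,258 = $154,732 (under)
Q3 2026–Q4 2027: $1,319 + $20,972 + $78,549 + $39,628 + $1,258 + $23,828 = $165,554 (under)
Q4 2026–Q1 2028: $20,972 + $78,549 + $39,628 + $1,258 + $23,828 + $2,432 = $166,667 (over)
2 windows exceed the threshold.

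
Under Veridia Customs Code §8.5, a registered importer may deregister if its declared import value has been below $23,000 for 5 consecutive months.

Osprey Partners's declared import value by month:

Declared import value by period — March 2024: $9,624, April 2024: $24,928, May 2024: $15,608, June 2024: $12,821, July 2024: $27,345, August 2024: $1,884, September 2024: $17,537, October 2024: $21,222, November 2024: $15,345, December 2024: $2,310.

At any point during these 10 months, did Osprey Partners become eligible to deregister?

Yes

Months below $23,000: March 2024, May 2024, June 2024, August 2024, September 2024, October 2024, November 2024, December 2024.
Longest run of consecutive months below the threshold: 5.
5 ≥ 5, so Osprey Partners became eligible.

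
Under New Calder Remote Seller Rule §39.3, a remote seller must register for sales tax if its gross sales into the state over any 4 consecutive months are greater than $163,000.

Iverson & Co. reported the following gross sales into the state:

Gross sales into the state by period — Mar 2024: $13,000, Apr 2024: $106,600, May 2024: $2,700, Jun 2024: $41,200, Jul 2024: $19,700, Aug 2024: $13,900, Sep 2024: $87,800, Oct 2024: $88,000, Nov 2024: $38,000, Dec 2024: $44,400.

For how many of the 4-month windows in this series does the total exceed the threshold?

Mar 2024–Jun 2024: $13,000 + $106,600 + $2,700 + $41,200 = $163,500 (over)
Apr 2024–Jul 2024: $106,600 + $2,700 + $41,200 + $19,700 = $170,200 (over)
May 2024–Aug 2024: $2,700 + $41,200 + $19,700 + $13,900 = $77,500 (under)
Jun 2024–Sep 2024: $41,200 + $19,700 + $13,900 + $87,800 = $162,600 (under)
Jul 2024–Oct 2024: $19,700 + $13,900 + $87,800 + $88,000 = $209,400 (over)
Aug 2024–Nov 2024: $13,900 + $87,800 + $88,000 + $38,000 = $227,700 (over)
Sep 2024–Dec 2024: $87,800 + $88,000 + $38,000 + $44,400 = $258,200 (over)
5 windows exceed the threshold.

5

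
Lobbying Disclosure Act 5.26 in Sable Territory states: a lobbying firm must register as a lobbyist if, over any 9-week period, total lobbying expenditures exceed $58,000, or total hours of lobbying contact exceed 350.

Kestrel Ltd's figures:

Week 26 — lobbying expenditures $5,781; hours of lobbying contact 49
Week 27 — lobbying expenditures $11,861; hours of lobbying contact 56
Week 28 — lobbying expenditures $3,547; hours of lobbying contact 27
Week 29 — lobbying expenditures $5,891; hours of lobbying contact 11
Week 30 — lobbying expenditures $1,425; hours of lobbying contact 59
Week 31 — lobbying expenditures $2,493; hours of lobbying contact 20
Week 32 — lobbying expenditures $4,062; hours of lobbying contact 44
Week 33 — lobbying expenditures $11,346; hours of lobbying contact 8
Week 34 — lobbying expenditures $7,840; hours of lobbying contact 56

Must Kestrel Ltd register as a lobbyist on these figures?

No

Total lobbying expenditures: $5,781 + $11,861 + $3,547 + $5,891 + $1,425 + $2,493 + $4,062 + $11,346 + $7,840 = $54,246 (≤ $58,000).
Total hours of lobbying contact: 49 + 56 + 27 + 11 + 59 + 20 + 44 + 8 + 56 = 330 (≤ 350).
The test is 'or': neither threshold is exceeded.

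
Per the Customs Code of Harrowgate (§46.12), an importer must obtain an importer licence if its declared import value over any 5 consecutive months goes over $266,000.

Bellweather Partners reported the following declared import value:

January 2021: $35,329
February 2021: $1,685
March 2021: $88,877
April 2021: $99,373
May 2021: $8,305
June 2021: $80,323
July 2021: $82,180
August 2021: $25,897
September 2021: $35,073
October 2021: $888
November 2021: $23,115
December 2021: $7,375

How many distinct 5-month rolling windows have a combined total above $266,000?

3

January 2021–May 2021: $35,329 + $1,685 + $88,877 + $99,373 + $8,305 = $233,569 (under)
February 2021–June 2021: $1,685 + $88,877 + $99,373 + $8,305 + $80,323 = $278,563 (over)
March 2021–July 2021: $88,877 + $99,373 + $8,305 + $80,323 + $82,180 = $359,058 (over)
April 2021–August 2021: $99,373 + $8,305 + $80,323 + $82,180 + $25,897 = $296,078 (over)
May 2021–September 2021: $8,305 + $80,323 + $82,180 + $25,897 + $35,073 = $231,778 (under)
June 2021–October 2021: $80,323 + $82,180 + $25,897 + $35,073 + $888 = $224,361 (under)
July 2021–November 2021: $82,180 + $25,897 + $35,073 + $888 + $23,115 = $167,153 (under)
August 2021–December 2021: $25,897 + $35,073 + $888 + $23,115 + $7,375 = $92,348 (under)
3 windows exceed the threshold.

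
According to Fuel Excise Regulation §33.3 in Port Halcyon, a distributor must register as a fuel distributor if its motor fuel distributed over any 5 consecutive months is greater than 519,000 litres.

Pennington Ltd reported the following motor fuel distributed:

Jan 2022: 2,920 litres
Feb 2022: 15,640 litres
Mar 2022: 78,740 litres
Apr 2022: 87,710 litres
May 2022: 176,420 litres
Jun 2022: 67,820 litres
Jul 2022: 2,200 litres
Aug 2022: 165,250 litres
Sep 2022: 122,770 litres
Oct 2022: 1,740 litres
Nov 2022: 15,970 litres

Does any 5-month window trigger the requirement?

Jan 2022–May 2022: 2,920 litres + 15,640 litres + 78,740 litres + 87,710 litres + 176,420 litres = 361,430 litres (under)
Feb 2022–Jun 2022: 15,640 litres + 78,740 litres + 87,710 litres + 176,420 litres + 67,820 litres = 426,330 litres (under)
Mar 2022–Jul 2022: 78,740 litres + 87,710 litres + 176,420 litres + 67,820 litres + 2,200 litres = 412,890 litres (under)
Apr 2022–Aug 2022: 87,710 litres + 176,420 litres + 67,820 litres + 2,200 litres + 165,250 litres = 499,400 litres (under)
May 2022–Sep 2022: 176,420 litres + 67,820 litres + 2,200 litres + 165,250 litres + 122,770 litres = 534,460 litres (over)
Jun 2022–Oct 2022: 67,820 litres + 2,200 litres + 165,250 litres + 122,770 litres + 1,740 litres = 359,780 litres (under)
Jul 2022–Nov 2022: 2,200 litres + 165,250 litres + 122,770 litres + 1,740 litres + 15,970 litres = 307,930 litres (under)
At least one window exceeds 519,000 litres.

Yes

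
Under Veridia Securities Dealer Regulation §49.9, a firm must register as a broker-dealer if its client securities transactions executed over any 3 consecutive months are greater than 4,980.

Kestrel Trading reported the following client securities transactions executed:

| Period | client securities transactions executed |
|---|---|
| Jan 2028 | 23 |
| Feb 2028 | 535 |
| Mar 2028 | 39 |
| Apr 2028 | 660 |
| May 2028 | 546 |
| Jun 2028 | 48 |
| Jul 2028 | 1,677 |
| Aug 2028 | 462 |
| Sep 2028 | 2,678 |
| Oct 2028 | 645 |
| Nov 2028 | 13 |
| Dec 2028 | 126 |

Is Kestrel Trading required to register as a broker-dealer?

Jan 2028–Mar 2028: 23 + 535 + 39 = 597 (under)
Feb 2028–Apr 2028: 535 + 39 + 660 = 1,234 (under)
Mar 2028–May 2028: 39 + 660 + 546 = 1,245 (under)
Apr 2028–Jun 2028: 660 + 546 + 48 = 1,254 (under)
May 2028–Jul 2028: 546 + 48 + 1,677 = 2,271 (under)
Jun 2028–Aug 2028: 48 + 1,677 + 462 = 2,187 (under)
Jul 2028–Sep 2028: 1,677 + 462 + 2,678 = 4,817 (under)
Aug 2028–Oct 2028: 462 + 2,678 + 645 = 3,785 (under)
Sep 2028–Nov 2028: 2,678 + 645 + 13 = 3,336 (under)
Oct 2028–Dec 2028: 645 + 13 + 126 = 784 (under)
No window exceeds 4,980.

No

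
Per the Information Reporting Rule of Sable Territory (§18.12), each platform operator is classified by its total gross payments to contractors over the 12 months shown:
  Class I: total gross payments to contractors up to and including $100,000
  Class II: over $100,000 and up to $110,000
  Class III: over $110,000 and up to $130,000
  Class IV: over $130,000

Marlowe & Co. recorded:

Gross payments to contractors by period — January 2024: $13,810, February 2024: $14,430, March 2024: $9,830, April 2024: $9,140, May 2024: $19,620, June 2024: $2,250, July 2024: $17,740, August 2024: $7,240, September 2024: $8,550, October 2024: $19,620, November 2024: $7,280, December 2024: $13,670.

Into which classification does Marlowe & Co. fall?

Class IV

Total gross payments to contractors: $13,810 + $14,430 + $9,830 + $9,140 + $19,620 + $2,250 + $17,740 + $7,240 + $8,550 + $19,620 + $7,280 + $13,670 = $143,180.
$143,180 > $130,000, so Class IV applies.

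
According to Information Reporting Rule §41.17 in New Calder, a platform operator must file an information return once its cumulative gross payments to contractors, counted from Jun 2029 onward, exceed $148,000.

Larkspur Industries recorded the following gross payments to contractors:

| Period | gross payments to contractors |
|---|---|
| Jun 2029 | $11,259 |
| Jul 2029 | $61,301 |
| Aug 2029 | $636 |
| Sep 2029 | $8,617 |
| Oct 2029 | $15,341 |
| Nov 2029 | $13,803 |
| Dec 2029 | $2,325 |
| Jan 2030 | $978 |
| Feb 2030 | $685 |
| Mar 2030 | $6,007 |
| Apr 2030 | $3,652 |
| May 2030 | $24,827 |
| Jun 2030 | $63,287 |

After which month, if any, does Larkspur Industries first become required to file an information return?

May 2030

Through Jun 2029: $11,259
Through Jul 2029: $72,560
Through Aug 2029: $73,196
Through Sep 2029: $81,813
Through Oct 2029: $97,154
Through Nov 2029: $110,957
Through Dec 2029: $113,282
Through Jan 2030: $114,260
Through Feb 2030: $114,945
Through Mar 2030: $120,952
Through Apr 2030: $124,604
Through May 2030: $149,431 ← exceeds threshold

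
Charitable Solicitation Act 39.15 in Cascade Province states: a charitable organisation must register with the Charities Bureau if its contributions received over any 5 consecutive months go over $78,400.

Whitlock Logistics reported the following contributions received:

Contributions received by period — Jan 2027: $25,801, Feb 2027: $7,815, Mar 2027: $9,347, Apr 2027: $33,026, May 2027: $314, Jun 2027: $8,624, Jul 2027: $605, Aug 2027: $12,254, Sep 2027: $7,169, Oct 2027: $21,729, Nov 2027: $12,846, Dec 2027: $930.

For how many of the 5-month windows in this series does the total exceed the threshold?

0

Jan 2027–May 2027: $25,801 + $7,815 + $9,347 + $33,026 + $314 = $76,303 (under)
Feb 2027–Jun 2027: $7,815 + $9,347 + $33,026 + $314 + $8,624 = $59,126 (under)
Mar 2027–Jul 2027: $9,347 + $33,026 + $314 + $8,624 + $605 = $51,916 (under)
Apr 2027–Aug 2027: $33,026 + $314 + $8,624 + $605 + $12,254 = $54,823 (under)
May 2027–Sep 2027: $314 + $8,624 + $605 + $12,254 + $7,169 = $28,966 (under)
Jun 2027–Oct 2027: $8,624 + $605 + $12,254 + $7,169 + $21,729 = $50,381 (under)
Jul 2027–Nov 2027: $605 + $12,254 + $7,169 + $21,729 + $12,846 = $54,603 (under)
Aug 2027–Dec 2027: $12,254 + $7,169 + $21,729 + $12,846 + $930 = $54,928 (under)
0 windows exceed the threshold.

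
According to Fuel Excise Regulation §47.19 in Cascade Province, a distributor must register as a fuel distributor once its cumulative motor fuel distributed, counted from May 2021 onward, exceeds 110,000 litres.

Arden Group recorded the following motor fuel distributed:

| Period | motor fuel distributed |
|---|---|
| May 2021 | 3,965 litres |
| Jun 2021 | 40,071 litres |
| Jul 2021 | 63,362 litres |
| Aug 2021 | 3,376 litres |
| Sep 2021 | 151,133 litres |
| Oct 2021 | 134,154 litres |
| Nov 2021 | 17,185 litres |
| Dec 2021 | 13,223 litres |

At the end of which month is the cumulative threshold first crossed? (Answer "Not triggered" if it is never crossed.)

Aug 2021

Through May 2021: 3,965 litres
Through Jun 2021: 44,036 litres
Through Jul 2021: 107,398 litres
Through Aug 2021: 110,774 litres ← exceeds threshold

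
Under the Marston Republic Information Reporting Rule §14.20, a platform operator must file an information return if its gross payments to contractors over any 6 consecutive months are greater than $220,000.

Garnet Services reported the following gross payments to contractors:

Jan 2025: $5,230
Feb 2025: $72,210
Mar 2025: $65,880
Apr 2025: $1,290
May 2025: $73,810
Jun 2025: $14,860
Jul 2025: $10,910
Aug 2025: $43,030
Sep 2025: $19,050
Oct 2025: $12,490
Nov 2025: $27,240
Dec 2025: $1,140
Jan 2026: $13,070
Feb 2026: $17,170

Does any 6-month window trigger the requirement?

Jan 2025–Jun 2025: $5,230 + $72,210 + $65,880 + $1,290 + $73,810 + $14,860 = $233,280 (over)
Feb 2025–Jul 2025: $72,210 + $65,880 + $1,290 + $73,810 + $14,860 + $10,910 = $238,960 (over)
Mar 2025–Aug 2025: $65,880 + $1,290 + $73,810 + $14,860 + $10,910 + $43,030 = $209,780 (under)
Apr 2025–Sep 2025: $1,290 + $73,810 + $14,860 + $10,910 + $43,030 + $19,050 = $162,950 (under)
May 2025–Oct 2025: $73,810 + $14,860 + $10,910 + $43,030 + $19,050 + $12,490 = $174,150 (under)
Jun 2025–Nov 2025: $14,860 + $10,910 + $43,030 + $19,050 + $12,490 + $27,240 = $127,580 (under)
Jul 2025–Dec 2025: $10,910 + $43,030 + $19,050 + $12,490 + $27,240 + $1,140 = $113,860 (under)
Aug 2025–Jan 2026: $43,030 + $19,050 + $12,490 + $27,240 + $1,140 + $13,070 = $116,020 (under)
Sep 2025–Feb 2026: $19,050 + $12,490 + $27,240 + $1,140 + $13,070 + $17,170 = $90,160 (under)
At least one window exceeds $220,000.

Yes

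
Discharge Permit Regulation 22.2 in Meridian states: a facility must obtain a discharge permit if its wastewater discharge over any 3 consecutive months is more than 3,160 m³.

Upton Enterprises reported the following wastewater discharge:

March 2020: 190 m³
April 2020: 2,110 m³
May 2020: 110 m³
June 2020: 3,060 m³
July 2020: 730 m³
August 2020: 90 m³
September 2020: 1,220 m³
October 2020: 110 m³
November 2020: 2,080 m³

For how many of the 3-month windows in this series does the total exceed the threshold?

4

March 2020–May 2020: 190 m³ + 2,110 m³ + 110 m³ = 2,410 m³ (under)
April 2020–June 2020: 2,110 m³ + 110 m³ + 3,060 m³ = 5,280 m³ (over)
May 2020–July 2020: 110 m³ + 3,060 m³ + 730 m³ = 3,900 m³ (over)
June 2020–August 2020: 3,060 m³ + 730 m³ + 90 m³ = 3,880 m³ (over)
July 2020–September 2020: 730 m³ + 90 m³ + 1,220 m³ = 2,040 m³ (under)
August 2020–October 2020: 90 m³ + 1,220 m³ + 110 m³ = 1,420 m³ (under)
September 2020–November 2020: 1,220 m³ + 110 m³ + 2,080 m³ = 3,410 m³ (over)
4 windows exceed the threshold.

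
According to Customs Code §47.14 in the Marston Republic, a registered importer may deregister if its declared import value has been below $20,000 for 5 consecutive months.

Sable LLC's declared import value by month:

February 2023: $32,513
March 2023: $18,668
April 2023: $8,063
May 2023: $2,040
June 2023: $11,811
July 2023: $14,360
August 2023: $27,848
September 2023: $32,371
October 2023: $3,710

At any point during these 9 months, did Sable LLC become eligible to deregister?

Yes

Months below $20,000: March 2023, April 2023, May 2023, June 2023, July 2023, October 2023.
Longest run of consecutive months below the threshold: 5.
5 ≥ 5, so Sable LLC became eligible.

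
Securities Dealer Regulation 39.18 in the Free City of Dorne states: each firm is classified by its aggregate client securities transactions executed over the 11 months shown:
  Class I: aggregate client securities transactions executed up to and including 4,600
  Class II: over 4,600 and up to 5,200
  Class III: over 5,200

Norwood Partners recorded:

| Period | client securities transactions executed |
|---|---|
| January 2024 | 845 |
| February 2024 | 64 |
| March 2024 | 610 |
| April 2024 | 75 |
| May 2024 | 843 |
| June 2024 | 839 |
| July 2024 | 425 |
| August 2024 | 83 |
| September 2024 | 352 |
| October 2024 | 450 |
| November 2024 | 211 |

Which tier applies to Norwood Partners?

Class II

Aggregate client securities transactions executed: 845 + 64 + 610 + 75 + 843 + 839 + 425 + 83 + 352 + 450 + 211 = 4,797.
4,600 < 4,797 ≤ 5,200, so Class II applies.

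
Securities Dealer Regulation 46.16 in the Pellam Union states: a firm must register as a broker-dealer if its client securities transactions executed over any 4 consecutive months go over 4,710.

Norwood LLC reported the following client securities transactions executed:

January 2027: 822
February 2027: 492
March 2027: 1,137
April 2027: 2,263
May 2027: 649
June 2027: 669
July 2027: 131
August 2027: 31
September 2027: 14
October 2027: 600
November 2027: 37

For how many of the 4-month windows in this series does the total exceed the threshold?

2

January 2027–April 2027: 822 + 492 + 1,137 + 2,263 = 4,714 (over)
February 2027–May 2027: 492 + 1,137 + 2,263 + 649 = 4,541 (under)
March 2027–June 2027: 1,137 + 2,263 + 649 + 669 = 4,718 (over)
April 2027–July 2027: 2,263 + 649 + 669 + 131 = 3,712 (under)
May 2027–August 2027: 649 + 669 + 131 + 31 = 1,480 (under)
June 2027–September 2027: 669 + 131 + 31 + 14 = 845 (under)
July 2027–October 2027: 131 + 31 + 14 + 600 = 776 (under)
August 2027–November 2027: 31 + 14 + 600 + 37 = 682 (under)
2 windows exceed the threshold.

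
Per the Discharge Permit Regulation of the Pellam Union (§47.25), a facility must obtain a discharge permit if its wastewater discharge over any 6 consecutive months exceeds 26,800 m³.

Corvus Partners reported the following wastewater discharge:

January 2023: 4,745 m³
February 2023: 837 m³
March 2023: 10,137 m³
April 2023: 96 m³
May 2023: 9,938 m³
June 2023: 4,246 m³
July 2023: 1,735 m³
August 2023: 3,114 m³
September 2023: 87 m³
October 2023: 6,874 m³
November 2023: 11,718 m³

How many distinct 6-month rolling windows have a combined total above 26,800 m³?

January 2023–June 2023: 4,745 m³ + 837 m³ + 10,137 m³ + 96 m³ + 9,938 m³ + 4,246 m³ = 29,999 m³ (over)
February 2023–July 2023: 837 m³ + 10,137 m³ + 96 m³ + 9,938 m³ + 4,246 m³ + 1,735 m³ = 26,989 m³ (over)
March 2023–August 2023: 10,137 m³ + 96 m³ + 9,938 m³ + 4,246 m³ + 1,735 m³ + 3,114 m³ = 29,266 m³ (over)
April 2023–September 2023: 96 m³ + 9,938 m³ + 4,246 m³ + 1,735 m³ + 3,114 m³ + 87 m³ = 19,216 m³ (under)
May 2023–October 2023: 9,938 m³ + 4,246 m³ + 1,735 m³ + 3,114 m³ + 87 m³ + 6,874 m³ = 25,994 m³ (under)
June 2023–November 2023: 4,246 m³ + 1,735 m³ + 3,114 m³ + 87 m³ + 6,874 m³ + 11,718 m³ = 27,774 m³ (over)
4 windows exceed the threshold.

4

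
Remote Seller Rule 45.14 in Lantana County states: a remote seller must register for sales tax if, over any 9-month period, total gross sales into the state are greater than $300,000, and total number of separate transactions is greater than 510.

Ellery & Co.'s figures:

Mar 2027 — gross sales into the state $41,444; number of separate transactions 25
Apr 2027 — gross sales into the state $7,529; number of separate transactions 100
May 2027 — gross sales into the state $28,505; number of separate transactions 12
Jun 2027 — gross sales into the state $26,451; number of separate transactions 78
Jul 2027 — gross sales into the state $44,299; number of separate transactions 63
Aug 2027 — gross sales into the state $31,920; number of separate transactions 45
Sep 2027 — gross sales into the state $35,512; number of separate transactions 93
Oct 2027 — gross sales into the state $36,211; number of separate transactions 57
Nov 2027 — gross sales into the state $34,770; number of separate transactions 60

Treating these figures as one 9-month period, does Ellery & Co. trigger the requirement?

No

Total gross sales into the state: $41,444 + $7,529 + $28,505 + $26,451 + $44,299 + $31,920 + $35,512 + $36,211 + $34,770 = $286,641 (≤ $300,000).
Total number of separate transactions: 25 + 100 + 12 + 78 + 63 + 45 + 93 + 57 + 60 = 533 (> 510).
The test is 'and': the rule requires both, and at least one is not exceeded.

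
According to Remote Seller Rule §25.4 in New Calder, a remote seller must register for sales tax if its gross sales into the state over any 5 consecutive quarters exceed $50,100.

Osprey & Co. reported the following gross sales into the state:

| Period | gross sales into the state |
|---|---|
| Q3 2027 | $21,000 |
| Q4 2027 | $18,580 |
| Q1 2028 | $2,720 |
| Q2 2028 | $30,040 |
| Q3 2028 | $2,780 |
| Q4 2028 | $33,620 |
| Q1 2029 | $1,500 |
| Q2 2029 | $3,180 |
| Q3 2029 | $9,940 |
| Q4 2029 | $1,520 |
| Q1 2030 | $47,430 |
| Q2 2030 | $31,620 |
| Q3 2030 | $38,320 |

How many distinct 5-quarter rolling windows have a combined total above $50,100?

Q3 2027–Q3 2028: $21,000 + $18,580 + $2,720 + $30,040 + $2,780 = $75,120 (over)
Q4 2027–Q4 2028: $18,580 + $2,720 + $30,040 + $2,780 + $33,620 = $87,740 (over)
Q1 2028–Q1 2029: $2,720 + $30,040 + $2,780 + $33,620 + $1,500 = $70,660 (over)
Q2 2028–Q2 2029: $30,040 + $2,780 + $33,620 + $1,500 + $3,180 = $71,120 (over)
Q3 2028–Q3 2029: $2,780 + $33,620 + $1,500 + $3,180 + $9,940 = $51,020 (over)
Q4 2028–Q4 2029: $33,620 + $1,500 + $3,180 + $9,940 + $1,520 = $49,760 (under)
Q1 2029–Q1 2030: $1,500 + $3,180 + $9,940 + $1,520 + $47,430 = $63,570 (over)
Q2 2029–Q2 2030: $3,180 + $9,940 + $1,520 + $47,430 + $31,620 = $93,690 (over)
Q3 2029–Q3 2030: $9,940 + $1,520 + $47,430 + $31,620 + $38,320 = $128,830 (over)
8 windows exceed the threshold.

8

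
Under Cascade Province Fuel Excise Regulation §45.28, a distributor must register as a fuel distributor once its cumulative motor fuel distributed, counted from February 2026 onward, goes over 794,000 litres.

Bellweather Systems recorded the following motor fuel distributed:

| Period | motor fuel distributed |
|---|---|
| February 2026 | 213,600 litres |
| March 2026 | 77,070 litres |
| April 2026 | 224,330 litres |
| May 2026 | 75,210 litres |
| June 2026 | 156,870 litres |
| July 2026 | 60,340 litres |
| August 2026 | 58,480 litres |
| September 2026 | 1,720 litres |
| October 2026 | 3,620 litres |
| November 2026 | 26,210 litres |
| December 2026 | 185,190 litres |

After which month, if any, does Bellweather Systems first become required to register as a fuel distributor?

Through February 2026: 213,600 litres
Through March 2026: 290,670 litres
Through April 2026: 515,000 litres
Through May 2026: 590,210 litres
Through June 2026: 747,080 litres
Through July 2026: 807,420 litres ← exceeds threshold

July 2026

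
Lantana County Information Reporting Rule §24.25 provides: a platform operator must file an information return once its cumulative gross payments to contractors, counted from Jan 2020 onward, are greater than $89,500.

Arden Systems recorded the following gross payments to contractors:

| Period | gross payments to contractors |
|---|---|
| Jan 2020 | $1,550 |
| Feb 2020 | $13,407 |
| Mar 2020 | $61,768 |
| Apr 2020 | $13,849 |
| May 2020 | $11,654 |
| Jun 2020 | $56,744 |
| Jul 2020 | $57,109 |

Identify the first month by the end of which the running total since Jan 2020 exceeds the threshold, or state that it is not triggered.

Through Jan 2020: $1,550
Through Feb 2020: $14,957
Through Mar 2020: $76,725
Through Apr 2020: $90,574 ← exceeds threshold

Apr 2020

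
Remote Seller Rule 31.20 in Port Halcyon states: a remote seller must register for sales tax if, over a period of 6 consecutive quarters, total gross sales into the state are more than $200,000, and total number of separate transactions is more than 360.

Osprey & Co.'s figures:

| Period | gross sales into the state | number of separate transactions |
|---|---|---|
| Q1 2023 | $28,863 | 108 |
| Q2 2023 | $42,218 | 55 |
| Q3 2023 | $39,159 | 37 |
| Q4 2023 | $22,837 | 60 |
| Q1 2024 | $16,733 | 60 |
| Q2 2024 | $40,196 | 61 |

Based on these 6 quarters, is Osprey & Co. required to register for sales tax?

Total gross sales into the state: $28,863 + $42,218 + $39,159 + $22,837 + $16,733 + $40,196 = $190,006 (≤ $200,000).
Total number of separate transactions: 108 + 55 + 37 + 60 + 60 + 61 = 381 (> 360).
The test is 'and': the rule requires both, and at least one is not exceeded.

No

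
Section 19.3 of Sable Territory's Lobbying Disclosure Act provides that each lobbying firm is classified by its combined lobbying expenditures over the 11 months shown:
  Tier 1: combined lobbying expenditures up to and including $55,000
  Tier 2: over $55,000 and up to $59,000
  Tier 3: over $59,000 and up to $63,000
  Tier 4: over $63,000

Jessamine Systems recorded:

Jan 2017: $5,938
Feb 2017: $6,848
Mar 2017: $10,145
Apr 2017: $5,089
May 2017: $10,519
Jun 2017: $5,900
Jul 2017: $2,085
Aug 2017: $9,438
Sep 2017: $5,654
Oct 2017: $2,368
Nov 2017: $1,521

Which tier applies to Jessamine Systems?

Tier 4

Combined lobbying expenditures: $5,938 + $6,848 + $10,145 + $5,089 + $10,519 + $5,900 + $2,085 + $9,438 + $5,654 + $2,368 + $1,521 = $65,505.
$65,505 > $63,000, so Tier 4 applies.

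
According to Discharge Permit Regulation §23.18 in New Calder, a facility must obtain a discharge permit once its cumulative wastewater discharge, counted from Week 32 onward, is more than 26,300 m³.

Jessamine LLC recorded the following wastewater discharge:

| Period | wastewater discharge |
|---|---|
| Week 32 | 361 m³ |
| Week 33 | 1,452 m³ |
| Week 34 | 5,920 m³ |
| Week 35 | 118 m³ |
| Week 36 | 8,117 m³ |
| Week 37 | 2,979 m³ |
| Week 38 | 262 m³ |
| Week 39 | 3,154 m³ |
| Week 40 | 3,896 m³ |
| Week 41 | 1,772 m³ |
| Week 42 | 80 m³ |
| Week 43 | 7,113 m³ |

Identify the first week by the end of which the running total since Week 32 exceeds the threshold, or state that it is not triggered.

Week 41

Through Week 32: 361 m³
Through Week 33: 1,813 m³
Through Week 34: 7,733 m³
Through Week 35: 7,851 m³
Through Week 36: 15,968 m³
Through Week 37: 18,947 m³
Through Week 38: 19,209 m³
Through Week 39: 22,363 m³
Through Week 40: 26,259 m³
Through Week 41: 28,031 m³ ← exceeds threshold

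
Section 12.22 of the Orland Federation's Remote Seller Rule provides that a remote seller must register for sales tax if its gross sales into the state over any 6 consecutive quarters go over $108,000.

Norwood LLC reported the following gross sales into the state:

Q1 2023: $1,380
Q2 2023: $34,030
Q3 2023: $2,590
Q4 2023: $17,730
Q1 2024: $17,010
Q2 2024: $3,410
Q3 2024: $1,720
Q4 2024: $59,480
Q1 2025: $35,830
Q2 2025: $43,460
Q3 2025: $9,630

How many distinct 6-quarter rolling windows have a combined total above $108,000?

Q1 2023–Q2 2024: $1,380 + $34,030 + $2,590 + $17,730 + $17,010 + $3,410 = $76,150 (under)
Q2 2023–Q3 2024: $34,030 + $2,590 + $17,730 + $17,010 + $3,410 + $1,720 = $76,490 (under)
Q3 2023–Q4 2024: $2,590 + $17,730 + $17,010 + $3,410 + $1,720 + $59,480 = $101,940 (under)
Q4 2023–Q1 2025: $17,730 + $17,010 + $3,410 + $1,720 + $59,480 + $35,830 = $135,180 (over)
Q1 2024–Q2 2025: $17,010 + $3,410 + $1,720 + $59,480 + $35,830 + $43,460 = $160,910 (over)
Q2 2024–Q3 2025: $3,410 + $1,720 + $59,480 + $35,830 + $43,460 + $9,630 = $153,530 (over)
3 windows exceed the threshold.

3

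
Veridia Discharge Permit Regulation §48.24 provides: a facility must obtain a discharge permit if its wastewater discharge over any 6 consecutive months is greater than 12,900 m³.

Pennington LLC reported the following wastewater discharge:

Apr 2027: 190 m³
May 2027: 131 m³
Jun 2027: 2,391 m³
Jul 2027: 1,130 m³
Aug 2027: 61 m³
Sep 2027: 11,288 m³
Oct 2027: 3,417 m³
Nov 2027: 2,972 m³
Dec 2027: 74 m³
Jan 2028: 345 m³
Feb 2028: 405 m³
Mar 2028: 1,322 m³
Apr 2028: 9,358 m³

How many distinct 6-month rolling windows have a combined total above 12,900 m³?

7

Apr 2027–Sep 2027: 190 m³ + 131 m³ + 2,391 m³ + 1,130 m³ + 61 m³ + 11,288 m³ = 15,191 m³ (over)
May 2027–Oct 2027: 131 m³ + 2,391 m³ + 1,130 m³ + 61 m³ + 11,288 m³ + 3,417 m³ = 18,418 m³ (over)
Jun 2027–Nov 2027: 2,391 m³ + 1,130 m³ + 61 m³ + 11,288 m³ + 3,417 m³ + 2,972 m³ = 21,259 m³ (over)
Jul 2027–Dec 2027: 1,130 m³ + 61 m³ + 11,288 m³ + 3,417 m³ + 2,972 m³ + 74 m³ = 18,942 m³ (over)
Aug 2027–Jan 2028: 61 m³ + 11,288 m³ + 3,417 m³ + 2,972 m³ + 74 m³ + 345 m³ = 18,157 m³ (over)
Sep 2027–Feb 2028: 11,288 m³ + 3,417 m³ + 2,972 m³ + 74 m³ + 345 m³ + 405 m³ = 18,501 m³ (over)
Oct 2027–Mar 2028: 3,417 m³ + 2,972 m³ + 74 m³ + 345 m³ + 405 m³ + 1,322 m³ = 8,535 m³ (under)
Nov 2027–Apr 2028: 2,972 m³ + 74 m³ + 345 m³ + 405 m³ + 1,322 m³ + 9,358 m³ = 14,476 m³ (over)
7 windows exceed the threshold.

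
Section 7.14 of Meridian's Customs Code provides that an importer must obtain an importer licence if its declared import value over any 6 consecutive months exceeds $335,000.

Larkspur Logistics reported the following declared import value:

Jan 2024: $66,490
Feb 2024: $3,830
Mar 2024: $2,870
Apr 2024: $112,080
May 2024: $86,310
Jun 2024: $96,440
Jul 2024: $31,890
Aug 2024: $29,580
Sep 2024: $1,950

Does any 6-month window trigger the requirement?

Yes

Jan 2024–Jun 2024: $66,490 + $3,830 + $2,870 + $112,080 + $86,310 + $96,440 = $368,020 (over)
Feb 2024–Jul 2024: $3,830 + $2,870 + $112,080 + $86,310 + $96,440 + $31,890 = $333,420 (under)
Mar 2024–Aug 2024: $2,870 + $112,080 + $86,310 + $96,440 + $31,890 + $29,580 = $359,170 (over)
Apr 2024–Sep 2024: $112,080 + $86,310 + $96,440 + $31,890 + $29,580 + $1,950 = $358,250 (over)
At least one window exceeds $335,000.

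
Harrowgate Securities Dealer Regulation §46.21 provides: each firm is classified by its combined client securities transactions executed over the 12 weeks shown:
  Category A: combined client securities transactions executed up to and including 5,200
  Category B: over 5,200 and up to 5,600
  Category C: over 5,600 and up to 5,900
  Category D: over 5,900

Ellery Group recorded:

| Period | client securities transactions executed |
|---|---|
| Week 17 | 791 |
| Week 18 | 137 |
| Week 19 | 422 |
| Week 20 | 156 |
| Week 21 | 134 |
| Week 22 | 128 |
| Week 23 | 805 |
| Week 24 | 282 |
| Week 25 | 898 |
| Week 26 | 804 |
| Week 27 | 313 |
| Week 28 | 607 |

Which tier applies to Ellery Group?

Combined client securities transactions executed: 791 + 137 + 422 + 156 + 134 + 128 + 805 + 282 + 898 + 804 + 313 + 607 = 5,477.
5,200 < 5,477 ≤ 5,600, so Category B applies.

Category B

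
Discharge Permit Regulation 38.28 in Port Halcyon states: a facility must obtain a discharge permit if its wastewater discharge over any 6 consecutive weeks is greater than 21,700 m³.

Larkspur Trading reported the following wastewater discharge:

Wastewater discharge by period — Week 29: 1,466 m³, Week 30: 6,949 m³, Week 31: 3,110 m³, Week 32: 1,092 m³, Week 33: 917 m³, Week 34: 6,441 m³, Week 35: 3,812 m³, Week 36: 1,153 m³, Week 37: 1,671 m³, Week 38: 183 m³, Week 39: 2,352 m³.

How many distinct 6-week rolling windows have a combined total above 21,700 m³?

1

Week 29–Week 34: 1,466 m³ + 6,949 m³ + 3,110 m³ + 1,092 m³ + 917 m³ + 6,441 m³ = 19,975 m³ (under)
Week 30–Week 35: 6,949 m³ + 3,110 m³ + 1,092 m³ + 917 m³ + 6,441 m³ + 3,812 m³ = 22,321 m³ (over)
Week 31–Week 36: 3,110 m³ + 1,092 m³ + 917 m³ + 6,441 m³ + 3,812 m³ + 1,153 m³ = 16,525 m³ (under)
Week 32–Week 37: 1,092 m³ + 917 m³ + 6,441 m³ + 3,812 m³ + 1,153 m³ + 1,671 m³ = 15,086 m³ (under)
Week 33–Week 38: 917 m³ + 6,441 m³ + 3,812 m³ + 1,153 m³ + 1,671 m³ + 183 m³ = 14,177 m³ (under)
Week 34–Week 39: 6,441 m³ + 3,812 m³ + 1,153 m³ + 1,671 m³ + 183 m³ + 2,352 m³ = 15,612 m³ (under)
1 window exceeds the threshold.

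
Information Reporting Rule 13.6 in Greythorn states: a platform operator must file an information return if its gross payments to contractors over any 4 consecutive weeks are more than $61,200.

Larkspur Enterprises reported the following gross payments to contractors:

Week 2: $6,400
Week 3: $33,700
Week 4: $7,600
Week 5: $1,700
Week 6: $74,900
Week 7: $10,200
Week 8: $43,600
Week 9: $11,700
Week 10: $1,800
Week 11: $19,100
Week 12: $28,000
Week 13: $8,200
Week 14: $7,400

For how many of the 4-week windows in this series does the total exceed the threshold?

7

Week 2–Week 5: $6,400 + $33,700 + $7,600 + $1,700 = $49,400 (under)
Week 3–Week 6: $33,700 + $7,600 + $1,700 + $74,900 = $117,900 (over)
Week 4–Week 7: $7,600 + $1,700 + $74,900 + $10,200 = $94,400 (over)
Week 5–Week 8: $1,700 + $74,900 + $10,200 + $43,600 = $130,400 (over)
Week 6–Week 9: $74,900 + $10,200 + $43,600 + $11,700 = $140,400 (over)
Week 7–Week 10: $10,200 + $43,600 + $11,700 + $1,800 = $67,300 (over)
Week 8–Week 11: $43,600 + $11,700 + $1,800 + $19,100 = $76,200 (over)
Week 9–Week 12: $11,700 + $1,800 + $19,100 + $28,000 = $60,600 (under)
Week 10–Week 13: $1,800 + $19,100 + $28,000 + $8,200 = $57,100 (under)
Week 11–Week 14: $19,100 + $28,000 + $8,200 + $7,400 = $62,700 (over)
7 windows exceed the threshold.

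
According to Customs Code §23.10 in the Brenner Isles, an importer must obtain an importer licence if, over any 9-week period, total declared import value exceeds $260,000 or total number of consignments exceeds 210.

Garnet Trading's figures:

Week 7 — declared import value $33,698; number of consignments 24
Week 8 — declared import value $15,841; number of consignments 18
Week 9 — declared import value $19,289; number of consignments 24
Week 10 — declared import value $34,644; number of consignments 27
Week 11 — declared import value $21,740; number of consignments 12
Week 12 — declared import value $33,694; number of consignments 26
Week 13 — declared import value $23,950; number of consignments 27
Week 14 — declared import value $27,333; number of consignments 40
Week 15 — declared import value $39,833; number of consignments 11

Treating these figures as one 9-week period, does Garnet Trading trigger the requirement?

Total declared import value: $33,698 + $15,841 + $19,289 + $34,644 + $21,740 + $33,694 + $23,950 + $27,333 + $39,833 = $250,022 (≤ $260,000).
Total number of consignments: 24 + 18 + 24 + 27 + 12 + 26 + 27 + 40 + 11 = 209 (≤ 210).
The test is 'or': neither threshold is exceeded.

No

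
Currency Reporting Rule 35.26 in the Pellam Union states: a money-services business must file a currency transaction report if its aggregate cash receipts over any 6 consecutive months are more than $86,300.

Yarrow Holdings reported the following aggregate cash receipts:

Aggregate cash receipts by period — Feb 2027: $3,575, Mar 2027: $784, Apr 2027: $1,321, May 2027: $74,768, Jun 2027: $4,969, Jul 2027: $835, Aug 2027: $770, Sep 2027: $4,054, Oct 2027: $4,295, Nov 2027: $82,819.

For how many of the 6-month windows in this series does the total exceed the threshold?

Feb 2027–Jul 2027: $3,575 + $784 + $1,321 + $74,768 + $4,969 + $835 = $86,252 (under)
Mar 2027–Aug 2027: $784 + $1,321 + $74,768 + $4,969 + $835 + $770 = $83,447 (under)
Apr 2027–Sep 2027: $1,321 + $74,768 + $4,969 + $835 + $770 + $4,054 = $86,717 (over)
May 2027–Oct 2027: $74,768 + $4,969 + $835 + $770 + $4,054 + $4,295 = $89,691 (over)
Jun 2027–Nov 2027: $4,969 + $835 + $770 + $4,054 + $4,295 + $82,819 = $97,742 (over)
3 windows exceed the threshold.

3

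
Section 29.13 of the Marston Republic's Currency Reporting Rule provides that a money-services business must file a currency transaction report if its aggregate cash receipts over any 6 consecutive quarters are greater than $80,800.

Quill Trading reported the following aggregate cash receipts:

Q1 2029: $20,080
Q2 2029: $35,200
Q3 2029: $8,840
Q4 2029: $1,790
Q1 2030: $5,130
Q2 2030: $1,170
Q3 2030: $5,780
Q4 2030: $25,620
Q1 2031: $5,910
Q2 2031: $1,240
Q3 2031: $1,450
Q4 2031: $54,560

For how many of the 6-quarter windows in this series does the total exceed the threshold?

Q1 2029–Q2 2030: $20,080 + $35,200 + $8,840 + $1,790 + $5,130 + $1,170 = $72,210 (under)
Q2 2029–Q3 2030: $35,200 + $8,840 + $1,790 + $5,130 + $1,170 + $5,780 = $57,910 (under)
Q3 2029–Q4 2030: $8,840 + $1,790 + $5,130 + $1,170 + $5,780 + $25,620 = $48,330 (under)
Q4 2029–Q1 2031: $1,790 + $5,130 + $1,170 + $5,780 + $25,620 + $5,910 = $45,400 (under)
Q1 2030–Q2 2031: $5,130 + $1,170 + $5,780 + $25,620 + $5,910 + $1,240 = $44,850 (under)
Q2 2030–Q3 2031: $1,170 + $5,780 + $25,620 + $5,910 + $1,240 + $1,450 = $41,170 (under)
Q3 2030–Q4 2031: $5,780 + $25,620 + $5,910 + $1,240 + $1,450 + $54,560 = $94,560 (over)
1 window exceeds the threshold.

1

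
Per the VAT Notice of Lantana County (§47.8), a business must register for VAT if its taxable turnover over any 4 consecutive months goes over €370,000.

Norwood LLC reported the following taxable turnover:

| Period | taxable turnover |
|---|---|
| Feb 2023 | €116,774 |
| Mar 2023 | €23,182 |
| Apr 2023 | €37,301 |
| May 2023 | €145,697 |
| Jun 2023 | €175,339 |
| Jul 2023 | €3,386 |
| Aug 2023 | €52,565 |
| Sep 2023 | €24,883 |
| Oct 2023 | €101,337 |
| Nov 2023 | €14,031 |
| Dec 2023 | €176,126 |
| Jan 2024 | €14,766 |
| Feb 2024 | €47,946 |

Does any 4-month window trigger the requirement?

Yes

Feb 2023–May 2023: €116,774 + €23,182 + €37,301 + €145,697 = €322,954 (under)
Mar 2023–Jun 2023: €23,182 + €37,301 + €145,697 + €175,339 = €381,519 (over)
Apr 2023–Jul 2023: €37,301 + €145,697 + €175,339 + €3,386 = €361,723 (under)
May 2023–Aug 2023: €145,697 + €175,339 + €3,386 + €52,565 = €376,987 (over)
Jun 2023–Sep 2023: €175,339 + €3,386 + €52,565 + €24,883 = €256,173 (under)
Jul 2023–Oct 2023: €3,386 + €52,565 + €24,883 + €101,337 = €182,171 (under)
Aug 2023–Nov 2023: €52,565 + €24,883 + €101,337 + €14,031 = €192,816 (under)
Sep 2023–Dec 2023: €24,883 + €101,337 + €14,031 + €176,126 = €316,377 (under)
Oct 2023–Jan 2024: €101,337 + €14,031 + €176,126 + €14,766 = €306,260 (under)
Nov 2023–Feb 2024: €14,031 + €176,126 + €14,766 + €47,946 = €252,869 (under)
At least one window exceeds €370,000.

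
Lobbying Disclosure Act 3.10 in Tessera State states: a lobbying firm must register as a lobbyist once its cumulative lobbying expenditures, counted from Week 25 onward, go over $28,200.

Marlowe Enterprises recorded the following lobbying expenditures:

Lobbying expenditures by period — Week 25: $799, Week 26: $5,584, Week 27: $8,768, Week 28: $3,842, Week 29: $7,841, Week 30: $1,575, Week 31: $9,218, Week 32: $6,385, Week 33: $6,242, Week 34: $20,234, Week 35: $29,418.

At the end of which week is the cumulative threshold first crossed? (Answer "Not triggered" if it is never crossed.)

Week 30

Through Week 25: $799
Through Week 26: $6,383
Through Week 27: $15,151
Through Week 28: $18,993
Through Week 29: $26,834
Through Week 30: $28,409 ← exceeds threshold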